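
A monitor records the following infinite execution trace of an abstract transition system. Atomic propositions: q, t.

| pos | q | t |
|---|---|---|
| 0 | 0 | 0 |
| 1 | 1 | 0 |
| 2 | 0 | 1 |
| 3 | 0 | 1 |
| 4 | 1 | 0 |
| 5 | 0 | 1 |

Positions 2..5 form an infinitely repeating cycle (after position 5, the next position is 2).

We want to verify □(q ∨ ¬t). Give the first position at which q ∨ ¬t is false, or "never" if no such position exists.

Check q ∨ ¬t at each position in order: 0 ✓, 1 ✓.
At position 2 the labels are {t}, so q ∨ ¬t is false there. This is the first violation.

2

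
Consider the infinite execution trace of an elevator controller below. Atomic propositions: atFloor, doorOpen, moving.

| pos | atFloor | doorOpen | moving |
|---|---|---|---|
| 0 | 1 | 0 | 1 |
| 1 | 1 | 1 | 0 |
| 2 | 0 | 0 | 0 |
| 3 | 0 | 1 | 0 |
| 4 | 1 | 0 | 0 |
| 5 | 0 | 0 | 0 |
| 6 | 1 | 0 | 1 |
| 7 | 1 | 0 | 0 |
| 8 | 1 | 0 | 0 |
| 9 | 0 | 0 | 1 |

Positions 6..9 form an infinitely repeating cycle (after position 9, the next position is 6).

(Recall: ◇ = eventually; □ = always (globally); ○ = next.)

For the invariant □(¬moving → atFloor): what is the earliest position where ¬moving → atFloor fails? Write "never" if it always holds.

Check ¬moving → atFloor at each position in order: 0 ✓, 1 ✓.
At position 2 the labels are {}, so ¬moving → atFloor is false there. This is the first violation.

2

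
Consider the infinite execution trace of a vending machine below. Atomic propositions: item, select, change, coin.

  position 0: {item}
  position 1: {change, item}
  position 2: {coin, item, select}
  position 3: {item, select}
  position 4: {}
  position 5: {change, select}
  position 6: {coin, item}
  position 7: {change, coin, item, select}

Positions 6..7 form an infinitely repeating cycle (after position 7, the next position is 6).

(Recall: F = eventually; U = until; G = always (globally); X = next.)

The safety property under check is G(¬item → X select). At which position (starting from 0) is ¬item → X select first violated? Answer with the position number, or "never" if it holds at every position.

5

Check ¬item → X select at each position in order: 0 ✓, 1 ✓, 2 ✓, 3 ✓, 4 ✓.
At position 5 the labels are {change, select} and the next position 6 has {coin, item}, so ¬item → X select is false there. This is the first violation.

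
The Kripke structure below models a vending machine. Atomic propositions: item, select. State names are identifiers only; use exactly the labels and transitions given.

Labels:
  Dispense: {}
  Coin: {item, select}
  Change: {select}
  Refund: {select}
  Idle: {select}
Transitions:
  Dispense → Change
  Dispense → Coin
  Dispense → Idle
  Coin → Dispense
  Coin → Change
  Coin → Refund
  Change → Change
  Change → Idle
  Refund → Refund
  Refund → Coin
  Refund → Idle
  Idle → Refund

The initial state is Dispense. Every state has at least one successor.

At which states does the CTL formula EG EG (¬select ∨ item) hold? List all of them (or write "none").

States satisfying EG (¬select ∨ item): {Dispense, Coin}.
States satisfying EG EG (¬select ∨ item): {Dispense, Coin}.

{Dispense, Coin}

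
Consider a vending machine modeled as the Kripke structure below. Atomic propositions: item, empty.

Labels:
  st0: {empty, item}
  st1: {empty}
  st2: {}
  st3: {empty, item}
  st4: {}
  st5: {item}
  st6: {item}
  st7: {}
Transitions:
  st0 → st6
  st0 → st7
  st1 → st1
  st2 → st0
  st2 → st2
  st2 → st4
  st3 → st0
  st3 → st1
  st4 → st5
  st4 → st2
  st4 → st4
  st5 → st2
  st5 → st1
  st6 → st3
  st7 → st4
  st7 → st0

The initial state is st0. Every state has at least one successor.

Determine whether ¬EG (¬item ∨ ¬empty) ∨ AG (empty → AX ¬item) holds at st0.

States satisfying ¬item ∨ ¬empty: {st1, st2, st4, st5, st6, st7}.
States satisfying EG (¬item ∨ ¬empty): {st1, st2, st4, st5, st7}.
States satisfying ¬EG (¬item ∨ ¬empty): {st0, st3, st6}.
States satisfying empty → AX ¬item: {st1, st2, st4, st5, st6, st7}.
States satisfying AG (empty → AX ¬item): {st1}.
States satisfying ¬EG (¬item ∨ ¬empty) ∨ AG (empty → AX ¬item): {st0, st1, st3, st6}.
st0 ∈ Sat(¬EG (¬item ∨ ¬empty) ∨ AG (empty → AX ¬item)).

Holds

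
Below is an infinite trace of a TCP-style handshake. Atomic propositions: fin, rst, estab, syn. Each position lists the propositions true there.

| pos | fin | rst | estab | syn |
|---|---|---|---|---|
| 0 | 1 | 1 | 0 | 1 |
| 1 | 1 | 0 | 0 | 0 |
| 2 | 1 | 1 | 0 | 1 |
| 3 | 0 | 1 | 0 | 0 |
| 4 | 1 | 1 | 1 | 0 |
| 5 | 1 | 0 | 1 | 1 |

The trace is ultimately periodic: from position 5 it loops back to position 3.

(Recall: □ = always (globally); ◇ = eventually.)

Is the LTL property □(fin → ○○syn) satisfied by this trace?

Does not hold

fin → ○○syn must hold at every position from 0 onward. It fails at position 1, so □(fin → ○○syn) is false.
Positions where fin holds: 0, 1, 2, 4, 5.
Check ○○syn at each: 0→ok, 1→fails, 2→fails, 4→fails, 5→fails.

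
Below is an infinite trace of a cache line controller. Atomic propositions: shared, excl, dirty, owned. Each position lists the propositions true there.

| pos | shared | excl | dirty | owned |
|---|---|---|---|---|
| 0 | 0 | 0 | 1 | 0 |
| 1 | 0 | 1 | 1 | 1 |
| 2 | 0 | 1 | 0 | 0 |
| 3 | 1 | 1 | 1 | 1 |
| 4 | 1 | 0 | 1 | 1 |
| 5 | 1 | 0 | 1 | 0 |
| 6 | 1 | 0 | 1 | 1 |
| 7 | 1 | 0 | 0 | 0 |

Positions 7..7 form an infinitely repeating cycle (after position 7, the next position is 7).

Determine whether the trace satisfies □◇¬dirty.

◇¬dirty holds at every position 0..7, and those are all positions ever visited, so □◇¬dirty holds.

Satisfied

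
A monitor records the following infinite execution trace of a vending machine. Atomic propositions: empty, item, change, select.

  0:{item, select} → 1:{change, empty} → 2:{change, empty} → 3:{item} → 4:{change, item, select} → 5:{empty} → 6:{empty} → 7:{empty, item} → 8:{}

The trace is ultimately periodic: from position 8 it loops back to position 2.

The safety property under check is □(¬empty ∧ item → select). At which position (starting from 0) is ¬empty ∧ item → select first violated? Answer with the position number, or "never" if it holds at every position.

3

Check ¬empty ∧ item → select at each position in order: 0 ✓, 1 ✓, 2 ✓.
At position 3 the labels are {item}, so ¬empty ∧ item → select is false there. This is the first violation.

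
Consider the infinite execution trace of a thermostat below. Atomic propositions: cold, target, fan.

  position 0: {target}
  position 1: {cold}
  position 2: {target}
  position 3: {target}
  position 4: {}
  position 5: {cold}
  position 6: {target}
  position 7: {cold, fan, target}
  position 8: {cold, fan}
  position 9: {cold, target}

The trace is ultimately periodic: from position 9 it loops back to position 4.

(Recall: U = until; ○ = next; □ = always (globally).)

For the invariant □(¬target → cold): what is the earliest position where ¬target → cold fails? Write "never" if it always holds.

Check ¬target → cold at each position in order: 0 ✓, 1 ✓, 2 ✓, 3 ✓.
At position 4 the labels are {}, so ¬target → cold is false there. This is the first violation.

4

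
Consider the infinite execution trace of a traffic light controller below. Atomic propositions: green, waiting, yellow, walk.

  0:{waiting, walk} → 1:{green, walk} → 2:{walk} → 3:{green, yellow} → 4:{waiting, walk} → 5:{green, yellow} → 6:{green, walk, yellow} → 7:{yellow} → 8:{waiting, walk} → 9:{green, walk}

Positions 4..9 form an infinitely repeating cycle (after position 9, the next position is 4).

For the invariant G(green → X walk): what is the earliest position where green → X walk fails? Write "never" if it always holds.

Check green → X walk at each position in order: 0 ✓, 1 ✓, 2 ✓, 3 ✓, 4 ✓, 5 ✓.
At position 6 the labels are {green, walk, yellow} and the next position 7 has {yellow}, so green → X walk is false there. This is the first violation.

6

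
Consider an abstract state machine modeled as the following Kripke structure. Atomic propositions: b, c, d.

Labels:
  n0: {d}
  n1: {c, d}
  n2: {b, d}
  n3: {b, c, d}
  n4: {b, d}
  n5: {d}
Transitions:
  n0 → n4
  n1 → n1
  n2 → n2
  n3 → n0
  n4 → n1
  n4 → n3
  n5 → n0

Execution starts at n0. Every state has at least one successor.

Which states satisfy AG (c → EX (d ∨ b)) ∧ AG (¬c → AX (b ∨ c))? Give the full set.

States satisfying c → EX (d ∨ b): {n0, n1, n2, n3, n4, n5}.
States satisfying AG (c → EX (d ∨ b)): {n0, n1, n2, n3, n4, n5}.
States satisfying ¬c → AX (b ∨ c): {n0, n1, n2, n3, n4}.
States satisfying AG (¬c → AX (b ∨ c)): {n0, n1, n2, n3, n4}.
States satisfying AG (c → EX (d ∨ b)) ∧ AG (¬c → AX (b ∨ c)): {n0, n1, n2, n3, n4}.

{n0, n1, n2, n3, n4}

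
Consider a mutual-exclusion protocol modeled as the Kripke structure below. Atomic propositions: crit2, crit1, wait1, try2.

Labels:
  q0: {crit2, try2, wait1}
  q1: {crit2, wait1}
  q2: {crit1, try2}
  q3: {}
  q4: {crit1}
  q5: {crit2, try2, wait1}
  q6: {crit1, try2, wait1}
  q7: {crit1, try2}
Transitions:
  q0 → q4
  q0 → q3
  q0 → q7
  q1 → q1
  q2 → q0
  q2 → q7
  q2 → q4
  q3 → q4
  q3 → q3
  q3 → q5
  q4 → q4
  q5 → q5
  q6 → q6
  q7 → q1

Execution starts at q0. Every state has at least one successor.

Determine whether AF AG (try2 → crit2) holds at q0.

States satisfying AG (try2 → crit2): {q1, q3, q4, q5}.
States satisfying AF AG (try2 → crit2): {q0, q1, q2, q3, q4, q5, q7}.
q0 ∈ Sat(AF AG (try2 → crit2)).

Satisfied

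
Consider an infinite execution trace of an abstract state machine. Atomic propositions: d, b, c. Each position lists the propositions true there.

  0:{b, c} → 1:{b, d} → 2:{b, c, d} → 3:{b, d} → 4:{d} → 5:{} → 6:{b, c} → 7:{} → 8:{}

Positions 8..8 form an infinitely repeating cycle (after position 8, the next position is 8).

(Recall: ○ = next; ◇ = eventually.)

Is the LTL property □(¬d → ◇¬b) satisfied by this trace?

Yes

¬d → ◇¬b holds at every position 0..8, and those are all positions ever visited, so □(¬d → ◇¬b) holds.
Positions where ¬d holds: 0, 5, 6, 7, 8.
Check ◇¬b at each: 0→ok, 5→ok, 6→ok, 7→ok, 8→ok.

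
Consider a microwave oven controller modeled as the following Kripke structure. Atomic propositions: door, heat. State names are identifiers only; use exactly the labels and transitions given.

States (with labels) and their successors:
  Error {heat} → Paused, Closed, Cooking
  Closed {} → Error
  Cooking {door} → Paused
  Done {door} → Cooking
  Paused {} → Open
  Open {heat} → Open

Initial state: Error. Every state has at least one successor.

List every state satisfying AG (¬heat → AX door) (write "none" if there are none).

{Open}

States satisfying ¬heat → AX door: {Error, Done, Open}.
States satisfying AG (¬heat → AX door): {Open}.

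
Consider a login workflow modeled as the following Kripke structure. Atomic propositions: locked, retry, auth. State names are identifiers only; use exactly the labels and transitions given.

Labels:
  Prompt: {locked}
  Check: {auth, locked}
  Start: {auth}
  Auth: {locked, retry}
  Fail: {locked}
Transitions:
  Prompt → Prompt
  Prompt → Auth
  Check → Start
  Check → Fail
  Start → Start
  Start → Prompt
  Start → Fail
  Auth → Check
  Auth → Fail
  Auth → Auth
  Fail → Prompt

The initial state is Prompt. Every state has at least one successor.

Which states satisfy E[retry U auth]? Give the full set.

{Check, Start, Auth}

States satisfying retry: {Auth}.
States satisfying auth: {Check, Start}.
States satisfying E[retry U auth]: {Check, Start, Auth}.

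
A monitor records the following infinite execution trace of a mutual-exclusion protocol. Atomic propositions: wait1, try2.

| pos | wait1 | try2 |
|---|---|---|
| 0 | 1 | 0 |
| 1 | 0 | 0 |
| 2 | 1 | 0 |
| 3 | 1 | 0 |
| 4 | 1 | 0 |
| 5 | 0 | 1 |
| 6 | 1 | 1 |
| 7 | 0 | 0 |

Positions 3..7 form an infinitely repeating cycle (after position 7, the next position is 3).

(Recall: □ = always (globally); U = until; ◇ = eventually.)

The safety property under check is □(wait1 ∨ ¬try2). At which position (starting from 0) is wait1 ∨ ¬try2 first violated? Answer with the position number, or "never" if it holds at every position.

Check wait1 ∨ ¬try2 at each position in order: 0 ✓, 1 ✓, 2 ✓, 3 ✓, 4 ✓.
At position 5 the labels are {try2}, so wait1 ∨ ¬try2 is false there. This is the first violation.

5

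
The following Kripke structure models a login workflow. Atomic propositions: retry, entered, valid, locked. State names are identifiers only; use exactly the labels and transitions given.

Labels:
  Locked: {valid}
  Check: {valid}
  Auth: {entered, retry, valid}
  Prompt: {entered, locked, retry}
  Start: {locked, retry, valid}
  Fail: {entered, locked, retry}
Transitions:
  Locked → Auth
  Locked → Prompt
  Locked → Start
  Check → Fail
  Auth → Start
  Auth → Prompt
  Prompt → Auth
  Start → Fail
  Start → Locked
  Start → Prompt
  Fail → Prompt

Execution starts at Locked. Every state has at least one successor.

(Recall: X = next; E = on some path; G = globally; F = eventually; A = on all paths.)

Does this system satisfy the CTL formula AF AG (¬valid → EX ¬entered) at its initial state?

States satisfying AG (¬valid → EX ¬entered): ∅.
States satisfying AF AG (¬valid → EX ¬entered): ∅.
There is a path from Locked along which AG (¬valid → EX ¬entered) never holds.
Locked ∉ Sat(AF AG (¬valid → EX ¬entered)).

Does not hold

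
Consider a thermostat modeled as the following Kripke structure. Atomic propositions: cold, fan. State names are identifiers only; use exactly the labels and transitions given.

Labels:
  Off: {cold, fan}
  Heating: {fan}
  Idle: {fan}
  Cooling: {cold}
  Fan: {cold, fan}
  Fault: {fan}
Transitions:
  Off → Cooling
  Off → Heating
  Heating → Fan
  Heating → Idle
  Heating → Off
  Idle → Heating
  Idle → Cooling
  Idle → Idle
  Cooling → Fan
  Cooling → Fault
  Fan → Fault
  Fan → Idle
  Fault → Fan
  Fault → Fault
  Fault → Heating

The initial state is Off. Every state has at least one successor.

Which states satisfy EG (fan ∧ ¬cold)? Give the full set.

States satisfying fan ∧ ¬cold: {Heating, Idle, Fault}.
States satisfying EG (fan ∧ ¬cold): {Heating, Idle, Fault}.

{Heating, Idle, Fault}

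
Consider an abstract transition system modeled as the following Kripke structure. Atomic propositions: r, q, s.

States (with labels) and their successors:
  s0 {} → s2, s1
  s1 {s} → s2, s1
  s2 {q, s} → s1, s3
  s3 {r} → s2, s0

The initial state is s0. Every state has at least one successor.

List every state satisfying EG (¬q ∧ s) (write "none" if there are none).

States satisfying ¬q ∧ s: {s1}.
States satisfying EG (¬q ∧ s): {s1}.

{s1}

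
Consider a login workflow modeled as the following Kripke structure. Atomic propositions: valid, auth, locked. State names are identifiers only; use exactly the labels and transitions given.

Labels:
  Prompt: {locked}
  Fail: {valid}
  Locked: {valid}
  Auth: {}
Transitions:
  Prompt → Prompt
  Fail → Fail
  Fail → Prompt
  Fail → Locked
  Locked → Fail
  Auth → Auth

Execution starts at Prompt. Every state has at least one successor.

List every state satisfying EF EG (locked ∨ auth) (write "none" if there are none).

States satisfying EG (locked ∨ auth): {Prompt}.
States satisfying EF EG (locked ∨ auth): {Prompt, Fail, Locked}.

{Prompt, Fail, Locked}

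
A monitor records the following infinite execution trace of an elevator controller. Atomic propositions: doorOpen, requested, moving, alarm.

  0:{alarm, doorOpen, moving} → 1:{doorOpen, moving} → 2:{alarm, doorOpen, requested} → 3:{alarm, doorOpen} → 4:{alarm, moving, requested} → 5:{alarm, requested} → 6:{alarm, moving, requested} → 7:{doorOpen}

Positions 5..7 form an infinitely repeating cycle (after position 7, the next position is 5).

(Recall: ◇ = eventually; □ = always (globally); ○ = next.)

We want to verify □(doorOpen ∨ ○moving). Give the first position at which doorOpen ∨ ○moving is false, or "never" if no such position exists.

Check doorOpen ∨ ○moving at each position in order: 0 ✓, 1 ✓, 2 ✓, 3 ✓.
At position 4 the labels are {alarm, moving, requested} and the next position 5 has {alarm, requested}, so doorOpen ∨ ○moving is false there. This is the first violation.

4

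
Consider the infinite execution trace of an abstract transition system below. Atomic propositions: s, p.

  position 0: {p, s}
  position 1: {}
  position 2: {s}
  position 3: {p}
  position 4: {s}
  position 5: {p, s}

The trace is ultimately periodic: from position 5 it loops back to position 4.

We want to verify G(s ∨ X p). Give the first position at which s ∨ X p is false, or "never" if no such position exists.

Check s ∨ X p at each position in order: 0 ✓.
At position 1 the labels are {} and the next position 2 has {s}, so s ∨ X p is false there. This is the first violation.

1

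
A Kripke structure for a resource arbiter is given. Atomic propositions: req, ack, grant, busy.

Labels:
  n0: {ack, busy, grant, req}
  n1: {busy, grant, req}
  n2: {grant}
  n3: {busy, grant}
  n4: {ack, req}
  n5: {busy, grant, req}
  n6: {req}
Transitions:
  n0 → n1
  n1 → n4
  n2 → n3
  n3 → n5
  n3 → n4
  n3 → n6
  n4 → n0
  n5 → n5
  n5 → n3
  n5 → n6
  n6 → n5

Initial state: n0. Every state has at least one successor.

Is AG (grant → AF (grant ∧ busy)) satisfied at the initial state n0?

Holds

States satisfying grant → AF (grant ∧ busy): {n0, n1, n2, n3, n4, n5, n6}.
States satisfying AG (grant → AF (grant ∧ busy)): {n0, n1, n2, n3, n4, n5, n6}.
Every state reachable from n0 satisfies grant → AF (grant ∧ busy).
n0 ∈ Sat(AG (grant → AF (grant ∧ busy))).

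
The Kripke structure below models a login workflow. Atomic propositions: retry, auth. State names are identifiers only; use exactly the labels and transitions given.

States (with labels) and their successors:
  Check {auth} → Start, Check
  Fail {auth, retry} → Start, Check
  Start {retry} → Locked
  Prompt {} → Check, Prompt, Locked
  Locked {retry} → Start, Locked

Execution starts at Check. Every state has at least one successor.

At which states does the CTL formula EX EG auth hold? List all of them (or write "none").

States satisfying EG auth: {Check, Fail}.
States satisfying EX EG auth: {Check, Fail, Prompt}.

{Check, Fail, Prompt}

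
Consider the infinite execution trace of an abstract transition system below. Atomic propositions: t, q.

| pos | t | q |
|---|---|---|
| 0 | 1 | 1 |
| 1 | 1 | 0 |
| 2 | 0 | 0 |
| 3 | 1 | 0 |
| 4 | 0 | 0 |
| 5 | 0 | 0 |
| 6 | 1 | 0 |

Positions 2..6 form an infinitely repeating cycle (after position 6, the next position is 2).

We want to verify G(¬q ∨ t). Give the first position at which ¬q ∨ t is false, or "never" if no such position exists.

¬q ∨ t holds at every position 0..6, and those are all the positions the trace ever visits, so the invariant G(¬q ∨ t) is never violated.

never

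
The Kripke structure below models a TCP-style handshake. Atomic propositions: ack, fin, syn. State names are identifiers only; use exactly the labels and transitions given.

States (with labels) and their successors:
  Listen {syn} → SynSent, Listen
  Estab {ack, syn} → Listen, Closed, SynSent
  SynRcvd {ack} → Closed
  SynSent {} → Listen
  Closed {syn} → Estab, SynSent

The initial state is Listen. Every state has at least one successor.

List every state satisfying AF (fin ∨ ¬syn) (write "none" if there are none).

States satisfying fin ∨ ¬syn: {SynRcvd, SynSent}.
States satisfying AF (fin ∨ ¬syn): {SynRcvd, SynSent}.

{SynRcvd, SynSent}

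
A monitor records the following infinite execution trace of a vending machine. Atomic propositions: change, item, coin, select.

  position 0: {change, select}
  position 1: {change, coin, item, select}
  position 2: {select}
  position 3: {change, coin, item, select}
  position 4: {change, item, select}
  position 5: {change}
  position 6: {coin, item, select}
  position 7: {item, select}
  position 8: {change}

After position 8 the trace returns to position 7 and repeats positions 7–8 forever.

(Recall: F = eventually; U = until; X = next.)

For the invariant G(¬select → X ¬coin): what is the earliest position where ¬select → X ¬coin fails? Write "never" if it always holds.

Check ¬select → X ¬coin at each position in order: 0 ✓, 1 ✓, 2 ✓, 3 ✓, 4 ✓.
At position 5 the labels are {change} and the next position 6 has {coin, item, select}, so ¬select → X ¬coin is false there. This is the first violation.

5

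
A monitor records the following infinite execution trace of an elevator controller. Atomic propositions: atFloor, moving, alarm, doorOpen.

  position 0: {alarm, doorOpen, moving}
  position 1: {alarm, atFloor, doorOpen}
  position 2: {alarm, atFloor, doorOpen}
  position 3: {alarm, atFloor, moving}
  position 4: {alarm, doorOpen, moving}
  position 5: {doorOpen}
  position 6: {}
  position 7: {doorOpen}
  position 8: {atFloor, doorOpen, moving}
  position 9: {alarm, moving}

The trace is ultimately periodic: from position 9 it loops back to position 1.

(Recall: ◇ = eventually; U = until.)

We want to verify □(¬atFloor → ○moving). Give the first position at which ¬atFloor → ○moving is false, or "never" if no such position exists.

At position 0 the labels are {alarm, doorOpen, moving} and the next position 1 has {alarm, atFloor, doorOpen}, so ¬atFloor → ○moving is false there. This is the first violation.

0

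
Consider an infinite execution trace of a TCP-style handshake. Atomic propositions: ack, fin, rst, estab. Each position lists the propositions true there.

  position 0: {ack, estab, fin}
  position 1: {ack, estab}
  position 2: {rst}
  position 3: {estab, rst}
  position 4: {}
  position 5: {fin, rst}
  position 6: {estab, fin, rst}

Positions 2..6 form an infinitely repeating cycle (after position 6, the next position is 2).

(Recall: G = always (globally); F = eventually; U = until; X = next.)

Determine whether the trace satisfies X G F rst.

Satisfied

The position after 0 is 1; G F rst is true there.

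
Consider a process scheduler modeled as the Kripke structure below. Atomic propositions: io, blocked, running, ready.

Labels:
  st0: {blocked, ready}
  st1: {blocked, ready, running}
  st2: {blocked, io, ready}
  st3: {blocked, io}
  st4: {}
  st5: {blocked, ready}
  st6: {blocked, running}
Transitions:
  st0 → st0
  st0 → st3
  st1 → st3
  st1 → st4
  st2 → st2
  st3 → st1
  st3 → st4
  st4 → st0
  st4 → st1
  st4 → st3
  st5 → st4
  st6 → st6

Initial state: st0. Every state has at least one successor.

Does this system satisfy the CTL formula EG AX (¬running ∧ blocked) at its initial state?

States satisfying AX (¬running ∧ blocked): {st0, st2}.
States satisfying EG AX (¬running ∧ blocked): {st0, st2}.
st0 ∈ Sat(EG AX (¬running ∧ blocked)).

Satisfied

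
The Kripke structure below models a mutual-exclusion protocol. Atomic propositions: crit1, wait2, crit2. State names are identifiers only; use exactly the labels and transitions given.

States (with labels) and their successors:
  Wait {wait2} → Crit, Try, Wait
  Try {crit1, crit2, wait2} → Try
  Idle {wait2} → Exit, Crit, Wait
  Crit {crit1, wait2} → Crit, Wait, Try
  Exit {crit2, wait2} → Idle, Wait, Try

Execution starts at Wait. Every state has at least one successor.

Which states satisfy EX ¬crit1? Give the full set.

{Wait, Idle, Crit, Exit}

States satisfying ¬crit1: {Wait, Idle, Exit}.
States satisfying EX ¬crit1: {Wait, Idle, Crit, Exit}.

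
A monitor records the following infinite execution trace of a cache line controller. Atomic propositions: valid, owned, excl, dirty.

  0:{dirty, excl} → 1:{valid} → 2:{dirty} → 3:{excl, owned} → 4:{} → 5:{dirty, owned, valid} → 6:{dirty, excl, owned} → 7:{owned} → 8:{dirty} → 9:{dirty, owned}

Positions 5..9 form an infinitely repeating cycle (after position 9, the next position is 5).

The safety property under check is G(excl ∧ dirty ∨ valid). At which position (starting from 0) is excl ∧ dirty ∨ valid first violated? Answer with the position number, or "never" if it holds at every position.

2

Check excl ∧ dirty ∨ valid at each position in order: 0 ✓, 1 ✓.
At position 2 the labels are {dirty}, so excl ∧ dirty ∨ valid is false there. This is the first violation.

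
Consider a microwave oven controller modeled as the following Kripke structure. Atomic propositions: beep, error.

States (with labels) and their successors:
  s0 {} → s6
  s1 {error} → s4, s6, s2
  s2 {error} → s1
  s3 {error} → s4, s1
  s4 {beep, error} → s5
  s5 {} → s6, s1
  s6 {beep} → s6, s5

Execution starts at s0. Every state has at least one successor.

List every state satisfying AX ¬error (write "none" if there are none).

States satisfying ¬error: {s0, s5, s6}.
States satisfying AX ¬error: {s0, s4, s6}.

{s0, s4, s6}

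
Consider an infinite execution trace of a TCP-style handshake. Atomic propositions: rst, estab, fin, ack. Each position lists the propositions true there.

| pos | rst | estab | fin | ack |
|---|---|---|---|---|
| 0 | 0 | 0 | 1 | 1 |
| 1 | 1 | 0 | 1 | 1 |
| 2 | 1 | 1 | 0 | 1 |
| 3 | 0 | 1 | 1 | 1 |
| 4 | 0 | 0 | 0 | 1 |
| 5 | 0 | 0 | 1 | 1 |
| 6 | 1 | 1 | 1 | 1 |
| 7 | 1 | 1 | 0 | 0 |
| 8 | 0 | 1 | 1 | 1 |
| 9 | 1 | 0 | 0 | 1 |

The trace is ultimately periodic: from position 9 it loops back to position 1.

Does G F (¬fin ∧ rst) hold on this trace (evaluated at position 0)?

F (¬fin ∧ rst) holds at every position 0..9, and those are all positions ever visited, so G F (¬fin ∧ rst) holds.

Satisfied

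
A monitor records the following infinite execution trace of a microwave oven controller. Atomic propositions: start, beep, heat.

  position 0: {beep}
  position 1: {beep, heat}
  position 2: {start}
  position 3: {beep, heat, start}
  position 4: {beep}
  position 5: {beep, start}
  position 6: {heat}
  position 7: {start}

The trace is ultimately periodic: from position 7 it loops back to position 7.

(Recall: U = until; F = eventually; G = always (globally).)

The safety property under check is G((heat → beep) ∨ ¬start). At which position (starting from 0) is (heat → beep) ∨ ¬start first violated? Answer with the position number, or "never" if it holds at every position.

never

(heat → beep) ∨ ¬start holds at every position 0..7, and those are all the positions the trace ever visits, so the invariant G((heat → beep) ∨ ¬start) is never violated.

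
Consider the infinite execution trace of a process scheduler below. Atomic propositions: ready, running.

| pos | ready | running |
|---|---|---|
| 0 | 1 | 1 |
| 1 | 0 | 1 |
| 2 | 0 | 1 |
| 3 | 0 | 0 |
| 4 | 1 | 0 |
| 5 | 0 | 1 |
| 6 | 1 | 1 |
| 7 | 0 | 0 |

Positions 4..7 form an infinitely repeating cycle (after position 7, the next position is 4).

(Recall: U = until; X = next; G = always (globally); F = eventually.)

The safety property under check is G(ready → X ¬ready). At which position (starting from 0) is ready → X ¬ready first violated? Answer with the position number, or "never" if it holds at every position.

ready → X ¬ready holds at every position 0..7, and those are all the positions the trace ever visits, so the invariant G(ready → X ¬ready) is never violated.

never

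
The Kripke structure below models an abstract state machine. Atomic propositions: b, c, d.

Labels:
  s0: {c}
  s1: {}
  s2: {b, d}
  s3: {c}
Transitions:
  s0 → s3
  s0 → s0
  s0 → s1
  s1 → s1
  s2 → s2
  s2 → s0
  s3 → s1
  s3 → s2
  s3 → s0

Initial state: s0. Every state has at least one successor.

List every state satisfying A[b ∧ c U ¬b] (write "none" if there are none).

States satisfying b ∧ c: ∅.
States satisfying ¬b: {s0, s1, s3}.
States satisfying A[b ∧ c U ¬b]: {s0, s1, s3}.

{s0, s1, s3}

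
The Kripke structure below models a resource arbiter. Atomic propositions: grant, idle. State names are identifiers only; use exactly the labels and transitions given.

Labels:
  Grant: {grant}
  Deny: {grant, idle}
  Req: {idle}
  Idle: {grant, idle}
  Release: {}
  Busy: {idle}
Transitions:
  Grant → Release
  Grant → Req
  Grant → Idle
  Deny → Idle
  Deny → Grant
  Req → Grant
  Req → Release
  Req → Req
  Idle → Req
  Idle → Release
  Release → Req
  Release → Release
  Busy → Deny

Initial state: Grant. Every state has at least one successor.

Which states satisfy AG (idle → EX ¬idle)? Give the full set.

States satisfying idle → EX ¬idle: {Grant, Deny, Req, Idle, Release}.
States satisfying AG (idle → EX ¬idle): {Grant, Deny, Req, Idle, Release}.

{Grant, Deny, Req, Idle, Release}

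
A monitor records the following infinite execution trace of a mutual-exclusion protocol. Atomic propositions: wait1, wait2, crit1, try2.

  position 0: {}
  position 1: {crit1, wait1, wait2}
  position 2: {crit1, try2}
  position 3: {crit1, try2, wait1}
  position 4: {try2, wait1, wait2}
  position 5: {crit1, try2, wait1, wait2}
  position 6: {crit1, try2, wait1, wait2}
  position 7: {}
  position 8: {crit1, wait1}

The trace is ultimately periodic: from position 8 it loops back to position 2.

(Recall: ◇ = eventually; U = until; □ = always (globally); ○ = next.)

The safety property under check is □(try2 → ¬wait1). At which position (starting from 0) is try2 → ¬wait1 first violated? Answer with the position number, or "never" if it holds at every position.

Check try2 → ¬wait1 at each position in order: 0 ✓, 1 ✓, 2 ✓.
At position 3 the labels are {crit1, try2, wait1}, so try2 → ¬wait1 is false there. This is the first violation.

3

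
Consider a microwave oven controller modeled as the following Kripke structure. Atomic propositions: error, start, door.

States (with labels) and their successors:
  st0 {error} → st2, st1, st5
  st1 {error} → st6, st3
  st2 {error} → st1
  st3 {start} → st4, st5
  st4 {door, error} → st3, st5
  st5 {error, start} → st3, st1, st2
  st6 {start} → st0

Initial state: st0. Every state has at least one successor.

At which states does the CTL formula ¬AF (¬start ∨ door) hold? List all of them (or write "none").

States satisfying ¬start ∨ door: {st0, st1, st2, st4}.
States satisfying AF (¬start ∨ door): {st0, st1, st2, st4, st6}.
States satisfying ¬AF (¬start ∨ door): {st3, st5}.

{st3, st5}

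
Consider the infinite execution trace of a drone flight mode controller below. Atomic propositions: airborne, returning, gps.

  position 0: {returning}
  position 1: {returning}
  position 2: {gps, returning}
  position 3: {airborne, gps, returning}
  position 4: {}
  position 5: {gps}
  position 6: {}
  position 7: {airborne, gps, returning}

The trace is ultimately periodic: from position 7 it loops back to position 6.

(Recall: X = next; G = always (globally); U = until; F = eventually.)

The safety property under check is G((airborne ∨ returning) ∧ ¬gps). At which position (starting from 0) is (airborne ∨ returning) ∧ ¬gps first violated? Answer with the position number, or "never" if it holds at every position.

Check (airborne ∨ returning) ∧ ¬gps at each position in order: 0 ✓, 1 ✓.
At position 2 the labels are {gps, returning}, so (airborne ∨ returning) ∧ ¬gps is false there. This is the first violation.

2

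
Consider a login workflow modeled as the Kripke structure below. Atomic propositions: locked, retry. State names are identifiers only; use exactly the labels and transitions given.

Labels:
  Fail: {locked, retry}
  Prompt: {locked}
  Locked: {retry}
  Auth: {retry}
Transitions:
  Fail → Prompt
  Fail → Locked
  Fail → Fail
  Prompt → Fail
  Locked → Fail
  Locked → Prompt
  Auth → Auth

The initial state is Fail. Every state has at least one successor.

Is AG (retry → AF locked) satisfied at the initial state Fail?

Satisfied

States satisfying retry → AF locked: {Fail, Prompt, Locked}.
States satisfying AG (retry → AF locked): {Fail, Prompt, Locked}.
Every state reachable from Fail satisfies retry → AF locked.
Fail ∈ Sat(AG (retry → AF locked)).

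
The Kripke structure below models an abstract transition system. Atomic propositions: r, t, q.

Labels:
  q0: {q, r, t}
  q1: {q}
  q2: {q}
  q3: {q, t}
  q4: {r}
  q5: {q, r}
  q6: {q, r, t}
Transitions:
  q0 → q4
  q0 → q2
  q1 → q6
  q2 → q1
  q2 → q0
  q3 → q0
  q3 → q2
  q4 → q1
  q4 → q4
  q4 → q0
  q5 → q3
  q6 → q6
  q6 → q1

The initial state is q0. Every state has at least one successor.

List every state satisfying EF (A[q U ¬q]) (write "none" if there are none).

States satisfying A[q U ¬q]: {q4}.
States satisfying EF (A[q U ¬q]): {q0, q2, q3, q4, q5}.

{q0, q2, q3, q4, q5}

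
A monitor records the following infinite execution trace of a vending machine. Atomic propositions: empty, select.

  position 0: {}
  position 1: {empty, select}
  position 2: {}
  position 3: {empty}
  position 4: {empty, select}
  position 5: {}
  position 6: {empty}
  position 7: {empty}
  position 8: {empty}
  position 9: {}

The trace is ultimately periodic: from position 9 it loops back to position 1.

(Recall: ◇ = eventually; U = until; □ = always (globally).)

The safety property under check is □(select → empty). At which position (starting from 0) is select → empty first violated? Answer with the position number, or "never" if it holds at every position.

select → empty holds at every position 0..9, and those are all the positions the trace ever visits, so the invariant □(select → empty) is never violated.

never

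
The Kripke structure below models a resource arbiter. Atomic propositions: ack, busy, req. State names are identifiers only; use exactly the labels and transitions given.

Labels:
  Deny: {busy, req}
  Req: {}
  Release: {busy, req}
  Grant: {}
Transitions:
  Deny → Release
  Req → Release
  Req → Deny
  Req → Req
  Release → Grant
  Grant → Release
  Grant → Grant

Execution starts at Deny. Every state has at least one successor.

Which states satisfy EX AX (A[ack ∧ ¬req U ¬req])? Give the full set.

{Deny, Req, Grant}

States satisfying AX (A[ack ∧ ¬req U ¬req]): {Release}.
States satisfying EX AX (A[ack ∧ ¬req U ¬req]): {Deny, Req, Grant}.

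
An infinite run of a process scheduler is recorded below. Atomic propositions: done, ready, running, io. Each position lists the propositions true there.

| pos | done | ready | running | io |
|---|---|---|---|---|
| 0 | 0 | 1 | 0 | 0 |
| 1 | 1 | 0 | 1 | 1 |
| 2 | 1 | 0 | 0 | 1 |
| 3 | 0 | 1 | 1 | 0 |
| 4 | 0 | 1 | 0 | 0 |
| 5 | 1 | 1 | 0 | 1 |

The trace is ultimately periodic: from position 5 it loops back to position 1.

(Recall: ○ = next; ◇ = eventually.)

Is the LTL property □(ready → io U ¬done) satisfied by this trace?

Holds

ready → io U ¬done holds at every position 0..5, and those are all positions ever visited, so □(ready → io U ¬done) holds.
Positions where ready holds: 0, 3, 4, 5.
Check io U ¬done at each: 0→ok, 3→ok, 4→ok, 5→ok.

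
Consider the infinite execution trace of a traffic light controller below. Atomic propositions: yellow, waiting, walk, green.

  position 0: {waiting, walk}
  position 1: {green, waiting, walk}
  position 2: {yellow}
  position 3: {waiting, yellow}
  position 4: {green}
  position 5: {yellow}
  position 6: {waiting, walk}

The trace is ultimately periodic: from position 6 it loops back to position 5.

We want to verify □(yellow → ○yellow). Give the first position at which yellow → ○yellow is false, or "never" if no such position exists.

Check yellow → ○yellow at each position in order: 0 ✓, 1 ✓, 2 ✓.
At position 3 the labels are {waiting, yellow} and the next position 4 has {green}, so yellow → ○yellow is false there. This is the first violation.

3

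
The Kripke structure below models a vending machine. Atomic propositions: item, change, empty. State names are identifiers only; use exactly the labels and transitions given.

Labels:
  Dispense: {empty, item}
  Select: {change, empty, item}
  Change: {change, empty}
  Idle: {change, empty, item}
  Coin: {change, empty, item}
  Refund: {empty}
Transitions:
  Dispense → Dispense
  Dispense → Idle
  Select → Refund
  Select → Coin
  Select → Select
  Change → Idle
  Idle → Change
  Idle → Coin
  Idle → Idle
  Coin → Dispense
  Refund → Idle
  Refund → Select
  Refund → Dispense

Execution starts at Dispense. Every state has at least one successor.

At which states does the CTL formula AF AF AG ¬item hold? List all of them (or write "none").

States satisfying AF AG ¬item: ∅.
States satisfying AF AF AG ¬item: ∅.

none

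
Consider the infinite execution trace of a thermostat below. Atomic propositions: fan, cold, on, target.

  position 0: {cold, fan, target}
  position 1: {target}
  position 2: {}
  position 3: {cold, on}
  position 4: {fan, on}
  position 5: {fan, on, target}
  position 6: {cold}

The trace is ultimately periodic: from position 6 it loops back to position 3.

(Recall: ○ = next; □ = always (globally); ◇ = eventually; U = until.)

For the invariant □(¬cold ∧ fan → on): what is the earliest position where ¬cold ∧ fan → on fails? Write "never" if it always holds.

¬cold ∧ fan → on holds at every position 0..6, and those are all the positions the trace ever visits, so the invariant □(¬cold ∧ fan → on) is never violated.

never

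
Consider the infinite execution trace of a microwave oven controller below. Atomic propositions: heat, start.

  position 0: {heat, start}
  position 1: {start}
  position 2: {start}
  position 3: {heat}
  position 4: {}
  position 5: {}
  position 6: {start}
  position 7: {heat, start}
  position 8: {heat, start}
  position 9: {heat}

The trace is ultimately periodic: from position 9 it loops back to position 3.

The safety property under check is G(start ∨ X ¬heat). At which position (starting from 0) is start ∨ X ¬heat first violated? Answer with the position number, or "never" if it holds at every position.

Check start ∨ X ¬heat at each position in order: 0 ✓, 1 ✓, 2 ✓, 3 ✓, 4 ✓, 5 ✓, 6 ✓, 7 ✓, 8 ✓.
At position 9 the labels are {heat} and the next position 3 has {heat}, so start ∨ X ¬heat is false there. This is the first violation.

9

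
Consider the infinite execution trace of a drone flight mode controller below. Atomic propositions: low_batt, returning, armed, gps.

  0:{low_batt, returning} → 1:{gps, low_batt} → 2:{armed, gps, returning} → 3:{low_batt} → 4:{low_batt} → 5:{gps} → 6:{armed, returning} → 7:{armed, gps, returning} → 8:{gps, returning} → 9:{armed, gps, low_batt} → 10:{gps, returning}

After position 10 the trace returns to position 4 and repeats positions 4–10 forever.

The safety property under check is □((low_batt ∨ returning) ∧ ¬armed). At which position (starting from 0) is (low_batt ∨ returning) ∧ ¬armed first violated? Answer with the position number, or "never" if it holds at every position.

Check (low_batt ∨ returning) ∧ ¬armed at each position in order: 0 ✓, 1 ✓.
At position 2 the labels are {armed, gps, returning}, so (low_batt ∨ returning) ∧ ¬armed is false there. This is the first violation.

2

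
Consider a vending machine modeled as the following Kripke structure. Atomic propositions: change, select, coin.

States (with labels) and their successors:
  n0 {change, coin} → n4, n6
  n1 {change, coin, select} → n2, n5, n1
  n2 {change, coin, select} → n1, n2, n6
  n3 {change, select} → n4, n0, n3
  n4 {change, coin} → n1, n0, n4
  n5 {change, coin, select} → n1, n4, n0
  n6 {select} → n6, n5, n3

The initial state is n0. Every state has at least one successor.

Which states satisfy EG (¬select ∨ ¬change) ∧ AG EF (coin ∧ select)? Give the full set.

States satisfying ¬select ∨ ¬change: {n0, n4, n6}.
States satisfying EG (¬select ∨ ¬change): {n0, n4, n6}.
States satisfying EF (coin ∧ select): {n0, n1, n2, n3, n4, n5, n6}.
States satisfying AG EF (coin ∧ select): {n0, n1, n2, n3, n4, n5, n6}.
States satisfying EG (¬select ∨ ¬change) ∧ AG EF (coin ∧ select): {n0, n4, n6}.

{n0, n4, n6}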